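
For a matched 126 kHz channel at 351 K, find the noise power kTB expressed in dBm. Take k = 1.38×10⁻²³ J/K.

P_n = kTB = 1.38×10⁻²³ × 351 × 1.26×10⁵ = 6.10×10⁻¹⁶ W
In dBm: 10 log₁₀(6.10×10⁻¹⁶ / 10⁻³) = −122.1 dBm

−122.1 dBm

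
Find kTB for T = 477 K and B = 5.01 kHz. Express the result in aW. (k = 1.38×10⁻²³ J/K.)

P_n = kTB = 1.38×10⁻²³ × 477 × 5.01×10³ = 3.30×10⁻¹⁷ W = 33.0 aW

33.0 aW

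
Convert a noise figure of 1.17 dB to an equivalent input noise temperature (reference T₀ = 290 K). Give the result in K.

F = 10^(1.17/10) = 1.30918
T_e = (F − 1)·T₀ = (1.30918 − 1) × 290 = 89.7 K

89.7 K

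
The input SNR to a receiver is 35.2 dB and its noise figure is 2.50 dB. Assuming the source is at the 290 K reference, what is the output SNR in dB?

32.70 dB

By definition F = SNR_in/SNR_out, so in dB: SNR_out = SNR_in − NF
SNR_out = 35.2 − 2.50 = 32.70 dB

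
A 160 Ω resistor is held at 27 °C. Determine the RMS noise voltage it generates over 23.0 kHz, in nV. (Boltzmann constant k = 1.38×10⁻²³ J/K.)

T = 27 °C + 273.15 = 300.15 K
V_n = √(4kTRB)
4kTRB = 4 × 1.38×10⁻²³ × 300.15 × 1.60×10² × 2.30×10⁴ = 6.10×10⁻¹⁴ V²
V_n = √(6.10×10⁻¹⁴) = 2.47×10⁻⁷ V = 247 nV

247 nV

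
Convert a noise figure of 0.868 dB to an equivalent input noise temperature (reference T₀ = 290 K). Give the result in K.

64.2 K

F = 10^(0.868/10) = 1.22124
T_e = (F − 1)·T₀ = (1.22124 − 1) × 290 = 64.2 K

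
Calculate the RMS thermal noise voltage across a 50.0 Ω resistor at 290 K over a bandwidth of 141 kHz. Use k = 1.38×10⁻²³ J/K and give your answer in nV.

V_n = √(4kTRB)
4kTRB = 4 × 1.38×10⁻²³ × 290 × 5.00×10¹ × 1.41×10⁵ = 1.13×10⁻¹³ V²
V_n = √(1.13×10⁻¹³) = 3.36×10⁻⁷ V = 336 nV

336 nV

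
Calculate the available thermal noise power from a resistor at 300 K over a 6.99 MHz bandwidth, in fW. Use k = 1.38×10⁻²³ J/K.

P_n = kTB = 1.38×10⁻²³ × 300 × 6.99×10⁶ = 2.89×10⁻¹⁴ W = 28.9 fW

28.9 fW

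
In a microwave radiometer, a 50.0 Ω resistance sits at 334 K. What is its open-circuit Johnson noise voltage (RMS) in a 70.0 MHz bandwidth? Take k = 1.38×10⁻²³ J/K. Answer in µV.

V_n = √(4kTRB)
4kTRB = 4 × 1.38×10⁻²³ × 334 × 5.00×10¹ × 7.00×10⁷ = 6.45×10⁻¹¹ V²
V_n = √(6.45×10⁻¹¹) = 8.03×10⁻⁶ V = 8.03 µV

8.03 µV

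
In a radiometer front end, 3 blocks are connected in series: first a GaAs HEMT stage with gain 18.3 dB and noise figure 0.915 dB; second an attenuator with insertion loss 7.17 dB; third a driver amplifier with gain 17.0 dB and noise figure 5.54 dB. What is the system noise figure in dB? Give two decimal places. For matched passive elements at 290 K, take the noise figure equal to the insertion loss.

Convert to linear (a loss of L dB is a gain of −L dB): F_i = 10^(NF_i/10), G_i = 10^(G_i,dB/10)
  Stage 1: F_1 = 10^(0.915/10) = 1.235, G_1 = 10^(18.3/10) = 67.61
  Stage 2: F_2 = 10^(7.17/10) = 5.212, G_2 = 10^(−7.17/10) = 0.1919
  Stage 3: F_3 = 10^(5.54/10) = 3.581, G_3 = 10^(17.0/10) = 50.12
Friis cascade:
  F = 1.235 + (5.212 − 1)/67.61 + (3.581 − 1)/12.97 = 1.496
NF = 10 log₁₀(1.496) = 1.75 dB

1.75 dB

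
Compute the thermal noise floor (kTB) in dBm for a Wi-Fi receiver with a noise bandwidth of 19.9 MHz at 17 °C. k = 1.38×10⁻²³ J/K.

−101.0 dBm

T = 17 °C + 273.15 = 290.15 K
P_n = kTB = 1.38×10⁻²³ × 290.15 × 1.99×10⁷ = 7.97×10⁻¹⁴ W
In dBm: 10 log₁₀(7.97×10⁻¹⁴ / 10⁻³) = −101.0 dBm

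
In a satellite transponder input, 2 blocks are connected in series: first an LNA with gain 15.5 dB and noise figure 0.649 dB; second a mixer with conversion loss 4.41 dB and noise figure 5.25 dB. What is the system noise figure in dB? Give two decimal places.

Convert to linear (a loss of L dB is a gain of −L dB): F_i = 10^(NF_i/10), G_i = 10^(G_i,dB/10)
  Stage 1: F_1 = 10^(0.649/10) = 1.161, G_1 = 10^(15.5/10) = 35.48
  Stage 2: F_2 = 10^(5.25/10) = 3.350, G_2 = 10^(−4.41/10) = 0.3622
Friis cascade:
  F = 1.161 + (3.350 − 1)/35.48 = 1.227
NF = 10 log₁₀(1.227) = 0.89 dB

0.89 dB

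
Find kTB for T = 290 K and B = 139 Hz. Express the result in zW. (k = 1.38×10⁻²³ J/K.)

556 zW

P_n = kTB = 1.38×10⁻²³ × 290 × 1.39×10² = 5.56×10⁻¹⁹ W = 556 zW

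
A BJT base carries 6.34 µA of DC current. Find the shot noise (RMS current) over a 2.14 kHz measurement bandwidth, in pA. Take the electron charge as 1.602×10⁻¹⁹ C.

I_n = √(2qI·B)
2qI·B = 2 × 1.602×10⁻¹⁹ × 6.34×10⁻⁶ × 2.14×10³ = 4.35×10⁻²¹ A²
I_n = √(4.35×10⁻²¹) = 6.59×10⁻¹¹ A = 65.9 pA

65.9 pA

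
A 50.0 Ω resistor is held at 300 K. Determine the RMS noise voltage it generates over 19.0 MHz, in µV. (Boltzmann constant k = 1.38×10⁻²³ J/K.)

3.97 µV

V_n = √(4kTRB)
4kTRB = 4 × 1.38×10⁻²³ × 300 × 5.00×10¹ × 1.90×10⁷ = 1.57×10⁻¹¹ V²
V_n = √(1.57×10⁻¹¹) = 3.97×10⁻⁶ V = 3.97 µV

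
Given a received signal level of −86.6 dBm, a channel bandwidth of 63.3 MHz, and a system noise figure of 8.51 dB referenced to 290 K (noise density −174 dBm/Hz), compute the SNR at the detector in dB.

0.9 dB

Noise floor: N = −174 + 10 log₁₀(B) + NF
10 log₁₀(6.33×10⁷) = 78.01 dB
N = −174 + 78.01 + 8.51 = −87.48 dBm
SNR = P_sig − N = −86.6 − (−87.48) = 0.88 dB → 0.9 dB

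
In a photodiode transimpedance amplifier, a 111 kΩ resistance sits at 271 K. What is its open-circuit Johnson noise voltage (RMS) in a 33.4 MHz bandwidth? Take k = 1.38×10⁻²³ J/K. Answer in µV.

V_n = √(4kTRB)
4kTRB = 4 × 1.38×10⁻²³ × 271 × 1.11×10⁵ × 3.34×10⁷ = 5.55×10⁻⁸ V²
V_n = √(5.55×10⁻⁸) = 2.35×10⁻⁴ V = 235 µV

235 µV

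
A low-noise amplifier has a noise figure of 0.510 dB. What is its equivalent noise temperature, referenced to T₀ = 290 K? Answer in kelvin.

36.1 K

F = 10^(0.510/10) = 1.1246
T_e = (F − 1)·T₀ = (1.1246 − 1) × 290 = 36.1 K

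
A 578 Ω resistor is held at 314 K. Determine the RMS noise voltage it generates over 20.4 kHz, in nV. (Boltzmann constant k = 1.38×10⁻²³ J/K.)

V_n = √(4kTRB)
4kTRB = 4 × 1.38×10⁻²³ × 314 × 5.78×10² × 2.04×10⁴ = 2.04×10⁻¹³ V²
V_n = √(2.04×10⁻¹³) = 4.52×10⁻⁷ V = 452 nV

452 nV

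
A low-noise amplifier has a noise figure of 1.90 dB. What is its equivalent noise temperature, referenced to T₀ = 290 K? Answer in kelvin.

159 K

F = 10^(1.90/10) = 1.54882
T_e = (F − 1)·T₀ = (1.54882 − 1) × 290 = 159 K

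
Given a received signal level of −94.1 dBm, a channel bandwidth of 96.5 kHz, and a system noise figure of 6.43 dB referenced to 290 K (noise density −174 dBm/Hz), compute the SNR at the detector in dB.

23.6 dB

Noise floor: N = −174 + 10 log₁₀(B) + NF
10 log₁₀(9.65×10⁴) = 49.85 dB
N = −174 + 49.85 + 6.43 = −117.72 dBm
SNR = P_sig − N = −94.1 − (−117.72) = 23.62 dB → 23.6 dB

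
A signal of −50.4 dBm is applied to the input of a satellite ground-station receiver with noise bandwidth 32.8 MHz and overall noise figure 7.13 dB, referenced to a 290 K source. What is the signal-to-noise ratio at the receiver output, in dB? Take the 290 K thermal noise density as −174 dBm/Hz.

Noise floor: N = −174 + 10 log₁₀(B) + NF
10 log₁₀(3.28×10⁷) = 75.16 dB
N = −174 + 75.16 + 7.13 = −91.71 dBm
SNR = P_sig − N = −50.4 − (−91.71) = 41.31 dB → 41.3 dB

41.3 dB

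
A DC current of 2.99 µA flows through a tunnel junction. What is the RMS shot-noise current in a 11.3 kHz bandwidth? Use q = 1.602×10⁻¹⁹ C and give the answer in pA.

104 pA

I_n = √(2qI·B)
2qI·B = 2 × 1.602×10⁻¹⁹ × 2.99×10⁻⁶ × 1.13×10⁴ = 1.08×10⁻²⁰ A²
I_n = √(1.08×10⁻²⁰) = 1.04×10⁻¹⁰ A = 104 pA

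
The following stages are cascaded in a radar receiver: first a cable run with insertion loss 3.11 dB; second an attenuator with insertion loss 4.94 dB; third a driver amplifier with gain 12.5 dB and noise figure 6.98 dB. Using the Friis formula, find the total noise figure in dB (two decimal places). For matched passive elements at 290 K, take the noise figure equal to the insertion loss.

Convert to linear (a loss of L dB is a gain of −L dB): F_i = 10^(NF_i/10), G_i = 10^(G_i,dB/10)
  Stage 1: F_1 = 10^(3.11/10) = 2.046, G_1 = 10^(−3.11/10) = 0.4887
  Stage 2: F_2 = 10^(4.94/10) = 3.119, G_2 = 10^(−4.94/10) = 0.3206
  Stage 3: F_3 = 10^(6.98/10) = 4.989, G_3 = 10^(12.5/10) = 17.78
Friis cascade:
  F = 2.046 + (3.119 − 1)/0.4887 + (4.989 − 1)/0.1567 = 31.84
NF = 10 log₁₀(31.84) = 15.03 dB

15.03 dB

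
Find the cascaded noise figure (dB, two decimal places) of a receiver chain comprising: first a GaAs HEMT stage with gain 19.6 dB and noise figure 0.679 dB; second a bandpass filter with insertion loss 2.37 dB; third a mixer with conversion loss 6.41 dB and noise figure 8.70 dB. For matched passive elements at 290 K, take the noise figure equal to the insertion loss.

1.13 dB

Convert to linear (a loss of L dB is a gain of −L dB): F_i = 10^(NF_i/10), G_i = 10^(G_i,dB/10)
  Stage 1: F_1 = 10^(0.679/10) = 1.169, G_1 = 10^(19.6/10) = 91.20
  Stage 2: F_2 = 10^(2.37/10) = 1.726, G_2 = 10^(−2.37/10) = 0.5794
  Stage 3: F_3 = 10^(8.70/10) = 7.413, G_3 = 10^(−6.41/10) = 0.2286
Friis cascade:
  F = 1.169 + (1.726 − 1)/91.20 + (7.413 − 1)/52.84 = 1.299
NF = 10 log₁₀(1.299) = 1.13 dB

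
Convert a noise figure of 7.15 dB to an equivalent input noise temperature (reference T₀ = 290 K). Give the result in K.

1215 K

F = 10^(7.15/10) = 5.188
T_e = (F − 1)·T₀ = (5.188 − 1) × 290 = 1215 K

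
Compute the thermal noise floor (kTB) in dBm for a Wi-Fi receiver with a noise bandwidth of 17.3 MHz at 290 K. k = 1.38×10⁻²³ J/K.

−101.6 dBm

P_n = kTB = 1.38×10⁻²³ × 290 × 1.73×10⁷ = 6.92×10⁻¹⁴ W
In dBm: 10 log₁₀(6.92×10⁻¹⁴ / 10⁻³) = −101.6 dBm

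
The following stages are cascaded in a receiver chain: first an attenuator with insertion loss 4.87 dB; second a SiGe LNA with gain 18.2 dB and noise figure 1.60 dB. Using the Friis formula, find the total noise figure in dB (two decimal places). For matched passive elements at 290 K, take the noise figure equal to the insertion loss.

Convert to linear (a loss of L dB is a gain of −L dB): F_i = 10^(NF_i/10), G_i = 10^(G_i,dB/10)
  Stage 1: F_1 = 10^(4.87/10) = 3.069, G_1 = 10^(−4.87/10) = 0.3258
  Stage 2: F_2 = 10^(1.60/10) = 1.445, G_2 = 10^(18.2/10) = 66.07
Friis cascade:
  F = 3.069 + (1.445 − 1)/0.3258 = 4.436
NF = 10 log₁₀(4.436) = 6.47 dB

6.47 dB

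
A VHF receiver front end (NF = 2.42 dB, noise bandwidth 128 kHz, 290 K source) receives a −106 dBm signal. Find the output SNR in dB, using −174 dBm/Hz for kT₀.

14.5 dB

Noise floor: N = −174 + 10 log₁₀(B) + NF
10 log₁₀(1.28×10⁵) = 51.07 dB
N = −174 + 51.07 + 2.42 = −120.51 dBm
SNR = P_sig − N = −106 − (−120.51) = 14.51 dB → 14.5 dB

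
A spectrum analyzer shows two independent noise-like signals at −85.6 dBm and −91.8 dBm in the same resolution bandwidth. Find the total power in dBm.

Convert to linear, add, convert back:
P₁ = 2.75×10⁻¹² W, P₂ = 6.61×10⁻¹³ W
P_tot = 3.41×10⁻¹² W → 10 log₁₀(P_tot / 10⁻³) = −84.7 dBm

−84.7 dBm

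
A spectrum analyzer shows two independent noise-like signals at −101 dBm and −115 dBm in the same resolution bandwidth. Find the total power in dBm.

Convert to linear, add, convert back:
P₁ = 7.94×10⁻¹⁴ W, P₂ = 3.16×10⁻¹⁵ W
P_tot = 8.26×10⁻¹⁴ W → 10 log₁₀(P_tot / 10⁻³) = −100.8 dBm

−100.8 dBm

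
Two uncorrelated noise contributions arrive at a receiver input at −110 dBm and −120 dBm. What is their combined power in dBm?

−109.6 dBm

Convert to linear, add, convert back:
P₁ = 1.00×10⁻¹⁴ W, P₂ = 1.00×10⁻¹⁵ W
P_tot = 1.10×10⁻¹⁴ W → 10 log₁₀(P_tot / 10⁻³) = −109.6 dBm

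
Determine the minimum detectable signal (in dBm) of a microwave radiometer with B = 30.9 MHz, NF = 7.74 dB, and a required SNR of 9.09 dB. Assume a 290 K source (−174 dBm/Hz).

Sensitivity = −174 + 10 log₁₀(B) + NF + SNR_min
= −174 + 74.9 + 7.74 + 9.09
= −82.27 dBm → −82.3 dBm

−82.3 dBm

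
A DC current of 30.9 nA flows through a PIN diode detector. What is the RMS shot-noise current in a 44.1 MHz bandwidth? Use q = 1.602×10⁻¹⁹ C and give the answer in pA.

661 pA

I_n = √(2qI·B)
2qI·B = 2 × 1.602×10⁻¹⁹ × 3.09×10⁻⁸ × 4.41×10⁷ = 4.37×10⁻¹⁹ A²
I_n = √(4.37×10⁻¹⁹) = 6.61×10⁻¹⁰ A = 661 pA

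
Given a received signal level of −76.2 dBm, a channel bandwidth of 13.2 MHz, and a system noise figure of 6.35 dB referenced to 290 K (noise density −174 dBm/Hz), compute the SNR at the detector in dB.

Noise floor: N = −174 + 10 log₁₀(B) + NF
10 log₁₀(1.32×10⁷) = 71.21 dB
N = −174 + 71.21 + 6.35 = −96.44 dBm
SNR = P_sig − N = −76.2 − (−96.44) = 20.24 dB → 20.2 dB

20.2 dB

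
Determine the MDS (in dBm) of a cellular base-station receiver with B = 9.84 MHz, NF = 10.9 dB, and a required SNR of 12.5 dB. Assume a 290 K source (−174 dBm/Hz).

Sensitivity = −174 + 10 log₁₀(B) + NF + SNR_min
= −174 + 69.93 + 10.9 + 12.5
= −80.67 dBm → −80.7 dBm

−80.7 dBm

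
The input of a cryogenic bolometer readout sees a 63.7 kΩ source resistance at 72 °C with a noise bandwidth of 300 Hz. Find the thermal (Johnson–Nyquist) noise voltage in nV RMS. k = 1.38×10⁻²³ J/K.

T = 72 °C + 273.15 = 345.15 K
V_n = √(4kTRB)
4kTRB = 4 × 1.38×10⁻²³ × 345.15 × 6.37×10⁴ × 3.00×10² = 3.64×10⁻¹³ V²
V_n = √(3.64×10⁻¹³) = 6.03×10⁻⁷ V = 603 nV

603 nV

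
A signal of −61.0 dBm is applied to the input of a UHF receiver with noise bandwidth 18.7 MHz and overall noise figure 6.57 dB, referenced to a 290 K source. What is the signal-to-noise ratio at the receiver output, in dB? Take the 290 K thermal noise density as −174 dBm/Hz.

33.7 dB

Noise floor: N = −174 + 10 log₁₀(B) + NF
10 log₁₀(1.87×10⁷) = 72.72 dB
N = −174 + 72.72 + 6.57 = −94.71 dBm
SNR = P_sig − N = −61.0 − (−94.71) = 33.71 dB → 33.7 dB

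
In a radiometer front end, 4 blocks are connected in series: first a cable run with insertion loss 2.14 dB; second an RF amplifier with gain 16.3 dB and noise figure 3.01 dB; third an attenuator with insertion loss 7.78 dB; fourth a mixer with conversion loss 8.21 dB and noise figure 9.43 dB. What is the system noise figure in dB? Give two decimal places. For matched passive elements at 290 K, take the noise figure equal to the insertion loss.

Convert to linear (a loss of L dB is a gain of −L dB): F_i = 10^(NF_i/10), G_i = 10^(G_i,dB/10)
  Stage 1: F_1 = 10^(2.14/10) = 1.637, G_1 = 10^(−2.14/10) = 0.6109
  Stage 2: F_2 = 10^(3.01/10) = 2.000, G_2 = 10^(16.3/10) = 42.66
  Stage 3: F_3 = 10^(7.78/10) = 5.998, G_3 = 10^(−7.78/10) = 0.1667
  Stage 4: F_4 = 10^(9.43/10) = 8.770, G_4 = 10^(−8.21/10) = 0.1510
Friis cascade:
  F = 1.637 + (2.000 − 1)/0.6109 + (5.998 − 1)/26.06 + (8.770 − 1)/4.345 = 5.253
NF = 10 log₁₀(5.253) = 7.20 dB

7.20 dB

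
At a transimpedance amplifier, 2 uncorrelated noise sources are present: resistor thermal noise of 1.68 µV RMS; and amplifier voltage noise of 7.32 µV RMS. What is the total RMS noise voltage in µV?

Uncorrelated sources add in power (mean-square): V_tot = √(ΣV_i²)
V_tot = √[(1.68×10⁻⁶)² + (7.32×10⁻⁶)²] = 7.51×10⁻⁶ V = 7.51 µV

7.51 µV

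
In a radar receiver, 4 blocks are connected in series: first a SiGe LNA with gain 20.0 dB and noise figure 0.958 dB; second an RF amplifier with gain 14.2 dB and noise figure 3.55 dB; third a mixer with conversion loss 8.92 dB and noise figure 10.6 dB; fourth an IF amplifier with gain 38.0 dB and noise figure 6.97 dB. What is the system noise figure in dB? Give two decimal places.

Convert to linear (a loss of L dB is a gain of −L dB): F_i = 10^(NF_i/10), G_i = 10^(G_i,dB/10)
  Stage 1: F_1 = 10^(0.958/10) = 1.247, G_1 = 10^(20.0/10) = 100.0
  Stage 2: F_2 = 10^(3.55/10) = 2.265, G_2 = 10^(14.2/10) = 26.30
  Stage 3: F_3 = 10^(10.6/10) = 11.48, G_3 = 10^(−8.92/10) = 0.1282
  Stage 4: F_4 = 10^(6.97/10) = 4.977, G_4 = 10^(38.0/10) = 6310
Friis cascade:
  F = 1.247 + (2.265 − 1)/100.0 + (11.48 − 1)/2630 + (4.977 − 1)/337.3 = 1.275
NF = 10 log₁₀(1.275) = 1.06 dB

1.06 dB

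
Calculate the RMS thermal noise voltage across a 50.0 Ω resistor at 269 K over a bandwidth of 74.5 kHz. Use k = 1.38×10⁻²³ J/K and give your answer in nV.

V_n = √(4kTRB)
4kTRB = 4 × 1.38×10⁻²³ × 269 × 5.00×10¹ × 7.45×10⁴ = 5.53×10⁻¹⁴ V²
V_n = √(5.53×10⁻¹⁴) = 2.35×10⁻⁷ V = 235 nV

235 nV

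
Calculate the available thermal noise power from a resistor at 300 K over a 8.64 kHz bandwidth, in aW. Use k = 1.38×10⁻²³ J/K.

35.8 aW

P_n = kTB = 1.38×10⁻²³ × 300 × 8.64×10³ = 3.58×10⁻¹⁷ W = 35.8 aW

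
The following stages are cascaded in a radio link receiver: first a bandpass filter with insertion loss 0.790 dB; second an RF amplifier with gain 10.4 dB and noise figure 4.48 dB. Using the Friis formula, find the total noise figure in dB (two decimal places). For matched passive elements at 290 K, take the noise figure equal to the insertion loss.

5.27 dB

Convert to linear (a loss of L dB is a gain of −L dB): F_i = 10^(NF_i/10), G_i = 10^(G_i,dB/10)
  Stage 1: F_1 = 10^(0.790/10) = 1.199, G_1 = 10^(−0.790/10) = 0.8337
  Stage 2: F_2 = 10^(4.48/10) = 2.805, G_2 = 10^(10.4/10) = 10.96
Friis cascade:
  F = 1.199 + (2.805 − 1)/0.8337 = 3.365
NF = 10 log₁₀(3.365) = 5.27 dB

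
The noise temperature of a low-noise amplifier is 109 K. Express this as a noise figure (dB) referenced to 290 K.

F = 1 + T_e/T₀ = 1 + 109/290 = 1.37586
NF = 10 log₁₀(1.37586) = 1.39 dB

1.39 dB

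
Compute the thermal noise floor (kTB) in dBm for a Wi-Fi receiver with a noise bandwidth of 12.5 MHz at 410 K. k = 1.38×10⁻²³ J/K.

P_n = kTB = 1.38×10⁻²³ × 410 × 1.25×10⁷ = 7.07×10⁻¹⁴ W
In dBm: 10 log₁₀(7.07×10⁻¹⁴ / 10⁻³) = −101.5 dBm

−101.5 dBm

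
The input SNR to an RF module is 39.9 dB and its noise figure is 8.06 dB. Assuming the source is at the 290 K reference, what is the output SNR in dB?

31.84 dB

By definition F = SNR_in/SNR_out, so in dB: SNR_out = SNR_in − NF
SNR_out = 39.9 − 8.06 = 31.84 dB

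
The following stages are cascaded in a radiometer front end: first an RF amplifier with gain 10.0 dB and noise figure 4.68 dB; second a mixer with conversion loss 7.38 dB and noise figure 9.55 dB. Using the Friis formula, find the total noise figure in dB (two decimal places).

Convert to linear (a loss of L dB is a gain of −L dB): F_i = 10^(NF_i/10), G_i = 10^(G_i,dB/10)
  Stage 1: F_1 = 10^(4.68/10) = 2.938, G_1 = 10^(10.0/10) = 10.00
  Stage 2: F_2 = 10^(9.55/10) = 9.016, G_2 = 10^(−7.38/10) = 0.1828
Friis cascade:
  F = 2.938 + (9.016 − 1)/10.00 = 3.739
NF = 10 log₁₀(3.739) = 5.73 dB

5.73 dB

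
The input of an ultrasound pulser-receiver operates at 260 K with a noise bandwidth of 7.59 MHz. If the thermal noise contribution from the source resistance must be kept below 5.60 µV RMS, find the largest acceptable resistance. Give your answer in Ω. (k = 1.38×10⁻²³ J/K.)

Johnson–Nyquist: V_n = √(4kTRB) ⇒ R = V_n² / (4kTB)
4kTB = 4 × 1.38×10⁻²³ × 260 × 7.59×10⁶ = 1.09×10⁻¹³
R = (5.60×10⁻⁶)² / 1.09×10⁻¹³ = 2.88×10² Ω = 288 Ω

288 Ω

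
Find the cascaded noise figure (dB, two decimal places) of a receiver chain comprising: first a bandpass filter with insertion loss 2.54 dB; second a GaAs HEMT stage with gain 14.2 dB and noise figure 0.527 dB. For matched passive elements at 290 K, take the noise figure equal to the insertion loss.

Convert to linear (a loss of L dB is a gain of −L dB): F_i = 10^(NF_i/10), G_i = 10^(G_i,dB/10)
  Stage 1: F_1 = 10^(2.54/10) = 1.795, G_1 = 10^(−2.54/10) = 0.5572
  Stage 2: F_2 = 10^(0.527/10) = 1.129, G_2 = 10^(14.2/10) = 26.30
Friis cascade:
  F = 1.795 + (1.129 − 1)/0.5572 = 2.026
NF = 10 log₁₀(2.026) = 3.07 dB

3.07 dB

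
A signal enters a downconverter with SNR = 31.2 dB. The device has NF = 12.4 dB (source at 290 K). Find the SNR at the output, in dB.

18.8 dB

By definition F = SNR_in/SNR_out, so in dB: SNR_out = SNR_in − NF
SNR_out = 31.2 − 12.4 = 18.8 dB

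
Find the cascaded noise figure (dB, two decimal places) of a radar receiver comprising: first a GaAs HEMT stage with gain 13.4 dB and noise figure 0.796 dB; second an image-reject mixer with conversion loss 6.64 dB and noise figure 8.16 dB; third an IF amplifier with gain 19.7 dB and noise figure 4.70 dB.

Convert to linear (a loss of L dB is a gain of −L dB): F_i = 10^(NF_i/10), G_i = 10^(G_i,dB/10)
  Stage 1: F_1 = 10^(0.796/10) = 1.201, G_1 = 10^(13.4/10) = 21.88
  Stage 2: F_2 = 10^(8.16/10) = 6.546, G_2 = 10^(−6.64/10) = 0.2168
  Stage 3: F_3 = 10^(4.70/10) = 2.951, G_3 = 10^(19.7/10) = 93.33
Friis cascade:
  F = 1.201 + (6.546 − 1)/21.88 + (2.951 − 1)/4.742 = 1.866
NF = 10 log₁₀(1.866) = 2.71 dB

2.71 dB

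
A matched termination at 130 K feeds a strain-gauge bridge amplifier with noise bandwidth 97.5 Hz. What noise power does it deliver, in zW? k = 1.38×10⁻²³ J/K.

175 zW

P_n = kTB = 1.38×10⁻²³ × 130 × 9.75×10¹ = 1.75×10⁻¹⁹ W = 175 zW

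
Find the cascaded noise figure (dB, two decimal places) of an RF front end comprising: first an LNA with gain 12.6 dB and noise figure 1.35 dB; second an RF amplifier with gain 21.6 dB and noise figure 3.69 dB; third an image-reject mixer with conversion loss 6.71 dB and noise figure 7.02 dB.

Convert to linear (a loss of L dB is a gain of −L dB): F_i = 10^(NF_i/10), G_i = 10^(G_i,dB/10)
  Stage 1: F_1 = 10^(1.35/10) = 1.365, G_1 = 10^(12.6/10) = 18.20
  Stage 2: F_2 = 10^(3.69/10) = 2.339, G_2 = 10^(21.6/10) = 144.5
  Stage 3: F_3 = 10^(7.02/10) = 5.035, G_3 = 10^(−6.71/10) = 0.2133
Friis cascade:
  F = 1.365 + (2.339 − 1)/18.20 + (5.035 − 1)/2630 = 1.440
NF = 10 log₁₀(1.440) = 1.58 dB

1.58 dB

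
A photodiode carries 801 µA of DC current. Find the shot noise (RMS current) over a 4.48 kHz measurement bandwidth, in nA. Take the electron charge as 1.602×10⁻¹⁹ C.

1.07 nA

I_n = √(2qI·B)
2qI·B = 2 × 1.602×10⁻¹⁹ × 8.01×10⁻⁴ × 4.48×10³ = 1.15×10⁻¹⁸ A²
I_n = √(1.15×10⁻¹⁸) = 1.07×10⁻⁹ A = 1.07 nA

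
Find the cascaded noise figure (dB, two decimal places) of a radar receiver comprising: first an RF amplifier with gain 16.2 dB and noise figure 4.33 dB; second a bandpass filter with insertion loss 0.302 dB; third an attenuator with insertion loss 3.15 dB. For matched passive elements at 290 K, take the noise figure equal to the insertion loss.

Convert to linear (a loss of L dB is a gain of −L dB): F_i = 10^(NF_i/10), G_i = 10^(G_i,dB/10)
  Stage 1: F_1 = 10^(4.33/10) = 2.710, G_1 = 10^(16.2/10) = 41.69
  Stage 2: F_2 = 10^(0.302/10) = 1.072, G_2 = 10^(−0.302/10) = 0.9328
  Stage 3: F_3 = 10^(3.15/10) = 2.065, G_3 = 10^(−3.15/10) = 0.4842
Friis cascade:
  F = 2.710 + (1.072 − 1)/41.69 + (2.065 − 1)/38.89 = 2.739
NF = 10 log₁₀(2.739) = 4.38 dB

4.38 dB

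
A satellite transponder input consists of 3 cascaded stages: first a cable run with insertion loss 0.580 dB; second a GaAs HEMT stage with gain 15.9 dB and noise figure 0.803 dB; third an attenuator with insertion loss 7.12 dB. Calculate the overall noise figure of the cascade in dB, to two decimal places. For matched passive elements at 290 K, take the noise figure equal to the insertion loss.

Convert to linear (a loss of L dB is a gain of −L dB): F_i = 10^(NF_i/10), G_i = 10^(G_i,dB/10)
  Stage 1: F_1 = 10^(0.580/10) = 1.143, G_1 = 10^(−0.580/10) = 0.8750
  Stage 2: F_2 = 10^(0.803/10) = 1.203, G_2 = 10^(15.9/10) = 38.90
  Stage 3: F_3 = 10^(7.12/10) = 5.152, G_3 = 10^(−7.12/10) = 0.1941
Friis cascade:
  F = 1.143 + (1.203 − 1)/0.8750 + (5.152 − 1)/34.04 = 1.497
NF = 10 log₁₀(1.497) = 1.75 dB

1.75 dB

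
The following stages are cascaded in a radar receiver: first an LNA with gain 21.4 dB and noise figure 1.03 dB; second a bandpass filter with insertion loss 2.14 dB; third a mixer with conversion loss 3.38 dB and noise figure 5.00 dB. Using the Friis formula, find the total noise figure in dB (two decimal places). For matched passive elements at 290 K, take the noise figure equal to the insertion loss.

Convert to linear (a loss of L dB is a gain of −L dB): F_i = 10^(NF_i/10), G_i = 10^(G_i,dB/10)
  Stage 1: F_1 = 10^(1.03/10) = 1.268, G_1 = 10^(21.4/10) = 138.0
  Stage 2: F_2 = 10^(2.14/10) = 1.637, G_2 = 10^(−2.14/10) = 0.6109
  Stage 3: F_3 = 10^(5.00/10) = 3.162, G_3 = 10^(−3.38/10) = 0.4592
Friis cascade:
  F = 1.268 + (1.637 − 1)/138.0 + (3.162 − 1)/84.33 = 1.298
NF = 10 log₁₀(1.298) = 1.13 dB

1.13 dB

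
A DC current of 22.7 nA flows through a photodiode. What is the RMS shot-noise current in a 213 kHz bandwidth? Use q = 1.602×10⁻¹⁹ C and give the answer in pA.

39.4 pA

I_n = √(2qI·B)
2qI·B = 2 × 1.602×10⁻¹⁹ × 2.27×10⁻⁸ × 2.13×10⁵ = 1.55×10⁻²¹ A²
I_n = √(1.55×10⁻²¹) = 3.94×10⁻¹¹ A = 39.4 pA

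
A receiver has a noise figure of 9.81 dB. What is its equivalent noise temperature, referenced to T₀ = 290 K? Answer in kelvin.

2486 K

F = 10^(9.81/10) = 9.57194
T_e = (F − 1)·T₀ = (9.57194 − 1) × 290 = 2486 K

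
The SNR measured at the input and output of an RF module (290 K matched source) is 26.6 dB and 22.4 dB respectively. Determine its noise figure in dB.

4.2 dB

NF (dB) = SNR_in(dB) − SNR_out(dB) when the source is at T₀
NF = 26.6 − 22.4 = 4.2 dB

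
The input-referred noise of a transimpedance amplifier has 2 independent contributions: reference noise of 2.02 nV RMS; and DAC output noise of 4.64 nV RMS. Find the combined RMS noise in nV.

Uncorrelated sources add in power (mean-square): V_tot = √(ΣV_i²)
V_tot = √[(2.02×10⁻⁹)² + (4.64×10⁻⁹)²] = 5.06×10⁻⁹ V = 5.06 nV

5.06 nV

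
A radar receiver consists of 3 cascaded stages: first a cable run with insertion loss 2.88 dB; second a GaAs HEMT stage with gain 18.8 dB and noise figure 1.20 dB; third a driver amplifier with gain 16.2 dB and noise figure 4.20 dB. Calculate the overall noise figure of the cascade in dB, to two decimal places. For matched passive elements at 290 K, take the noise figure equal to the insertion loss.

Convert to linear (a loss of L dB is a gain of −L dB): F_i = 10^(NF_i/10), G_i = 10^(G_i,dB/10)
  Stage 1: F_1 = 10^(2.88/10) = 1.941, G_1 = 10^(−2.88/10) = 0.5152
  Stage 2: F_2 = 10^(1.20/10) = 1.318, G_2 = 10^(18.8/10) = 75.86
  Stage 3: F_3 = 10^(4.20/10) = 2.630, G_3 = 10^(16.2/10) = 41.69
Friis cascade:
  F = 1.941 + (1.318 − 1)/0.5152 + (2.630 − 1)/39.08 = 2.600
NF = 10 log₁₀(2.600) = 4.15 dB

4.15 dB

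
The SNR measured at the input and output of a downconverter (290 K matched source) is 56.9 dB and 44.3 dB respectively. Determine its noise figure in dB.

12.6 dB

NF (dB) = SNR_in(dB) − SNR_out(dB) when the source is at T₀
NF = 56.9 − 44.3 = 12.6 dB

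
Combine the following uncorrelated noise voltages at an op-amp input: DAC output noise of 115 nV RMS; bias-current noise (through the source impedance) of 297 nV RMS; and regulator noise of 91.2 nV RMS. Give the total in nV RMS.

Uncorrelated sources add in power (mean-square): V_tot = √(ΣV_i²)
V_tot = √[(1.15×10⁻⁷)² + (2.97×10⁻⁷)² + (9.12×10⁻⁸)²] = 3.31×10⁻⁷ V = 331 nV

331 nV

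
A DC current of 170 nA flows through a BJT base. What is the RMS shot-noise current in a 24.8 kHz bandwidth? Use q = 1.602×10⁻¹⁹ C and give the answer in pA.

I_n = √(2qI·B)
2qI·B = 2 × 1.602×10⁻¹⁹ × 1.70×10⁻⁷ × 2.48×10⁴ = 1.35×10⁻²¹ A²
I_n = √(1.35×10⁻²¹) = 3.68×10⁻¹¹ A = 36.8 pA

36.8 pA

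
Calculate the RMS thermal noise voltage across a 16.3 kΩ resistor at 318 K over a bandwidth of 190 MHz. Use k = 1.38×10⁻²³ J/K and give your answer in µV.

233 µV

V_n = √(4kTRB)
4kTRB = 4 × 1.38×10⁻²³ × 318 × 1.63×10⁴ × 1.90×10⁸ = 5.44×10⁻⁸ V²
V_n = √(5.44×10⁻⁸) = 2.33×10⁻⁴ V = 233 µV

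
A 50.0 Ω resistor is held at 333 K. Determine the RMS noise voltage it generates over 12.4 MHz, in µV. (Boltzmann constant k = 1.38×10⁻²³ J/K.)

V_n = √(4kTRB)
4kTRB = 4 × 1.38×10⁻²³ × 333 × 5.00×10¹ × 1.24×10⁷ = 1.14×10⁻¹¹ V²
V_n = √(1.14×10⁻¹¹) = 3.38×10⁻⁶ V = 3.38 µV

3.38 µV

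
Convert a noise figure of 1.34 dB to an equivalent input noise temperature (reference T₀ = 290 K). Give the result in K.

105 K

F = 10^(1.34/10) = 1.36144
T_e = (F − 1)·T₀ = (1.36144 − 1) × 290 = 105 K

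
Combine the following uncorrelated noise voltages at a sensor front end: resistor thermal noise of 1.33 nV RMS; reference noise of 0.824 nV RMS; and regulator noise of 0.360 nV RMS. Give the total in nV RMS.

1.61 nV

Uncorrelated sources add in power (mean-square): V_tot = √(ΣV_i²)
V_tot = √[(1.33×10⁻⁹)² + (8.24×10⁻¹⁰)² + (3.60×10⁻¹⁰)²] = 1.61×10⁻⁹ V = 1.61 nV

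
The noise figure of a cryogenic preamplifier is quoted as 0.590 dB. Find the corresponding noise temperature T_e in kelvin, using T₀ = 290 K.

42.2 K

F = 10^(0.590/10) = 1.14551
T_e = (F − 1)·T₀ = (1.14551 − 1) × 290 = 42.2 K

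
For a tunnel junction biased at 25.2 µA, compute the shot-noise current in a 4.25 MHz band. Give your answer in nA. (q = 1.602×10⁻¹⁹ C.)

I_n = √(2qI·B)
2qI·B = 2 × 1.602×10⁻¹⁹ × 2.52×10⁻⁵ × 4.25×10⁶ = 3.43×10⁻¹⁷ A²
I_n = √(3.43×10⁻¹⁷) = 5.86×10⁻⁹ A = 5.86 nA

5.86 nA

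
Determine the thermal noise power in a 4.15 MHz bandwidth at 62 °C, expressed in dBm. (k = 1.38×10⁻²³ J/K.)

−107.2 dBm

T = 62 °C + 273.15 = 335.15 K
P_n = kTB = 1.38×10⁻²³ × 335.15 × 4.15×10⁶ = 1.92×10⁻¹⁴ W
In dBm: 10 log₁₀(1.92×10⁻¹⁴ / 10⁻³) = −107.2 dBm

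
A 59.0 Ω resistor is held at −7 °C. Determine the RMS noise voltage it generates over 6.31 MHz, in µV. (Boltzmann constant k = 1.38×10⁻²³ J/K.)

2.34 µV

T = −7 °C + 273.15 = 266.15 K
V_n = √(4kTRB)
4kTRB = 4 × 1.38×10⁻²³ × 266.15 × 5.90×10¹ × 6.31×10⁶ = 5.47×10⁻¹² V²
V_n = √(5.47×10⁻¹²) = 2.34×10⁻⁶ V = 2.34 µV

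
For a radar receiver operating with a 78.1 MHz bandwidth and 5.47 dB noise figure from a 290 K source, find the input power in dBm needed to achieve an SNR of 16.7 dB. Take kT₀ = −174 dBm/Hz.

Sensitivity = −174 + 10 log₁₀(B) + NF + SNR_min
= −174 + 78.93 + 5.47 + 16.7
= −72.90 dBm → −72.9 dBm

−72.9 dBm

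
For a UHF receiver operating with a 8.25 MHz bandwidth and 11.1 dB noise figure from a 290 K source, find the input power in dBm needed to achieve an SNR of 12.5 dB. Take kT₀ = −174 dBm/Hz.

Sensitivity = −174 + 10 log₁₀(B) + NF + SNR_min
= −174 + 69.16 + 11.1 + 12.5
= −81.24 dBm → −81.2 dBm

−81.2 dBm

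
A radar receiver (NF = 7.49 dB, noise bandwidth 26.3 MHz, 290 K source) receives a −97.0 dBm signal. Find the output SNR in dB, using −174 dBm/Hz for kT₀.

Noise floor: N = −174 + 10 log₁₀(B) + NF
10 log₁₀(2.63×10⁷) = 74.2 dB
N = −174 + 74.2 + 7.49 = −92.31 dBm
SNR = P_sig − N = −97.0 − (−92.31) = −4.69 dB → −4.7 dB

−4.7 dB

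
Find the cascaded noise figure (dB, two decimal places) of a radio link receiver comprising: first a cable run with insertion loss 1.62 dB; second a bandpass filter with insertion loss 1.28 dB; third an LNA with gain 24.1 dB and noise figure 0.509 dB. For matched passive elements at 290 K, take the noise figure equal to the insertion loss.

Convert to linear (a loss of L dB is a gain of −L dB): F_i = 10^(NF_i/10), G_i = 10^(G_i,dB/10)
  Stage 1: F_1 = 10^(1.62/10) = 1.452, G_1 = 10^(−1.62/10) = 0.6887
  Stage 2: F_2 = 10^(1.28/10) = 1.343, G_2 = 10^(−1.28/10) = 0.7447
  Stage 3: F_3 = 10^(0.509/10) = 1.124, G_3 = 10^(24.1/10) = 257.0
Friis cascade:
  F = 1.452 + (1.343 − 1)/0.6887 + (1.124 − 1)/0.5129 = 2.192
NF = 10 log₁₀(2.192) = 3.41 dB

3.41 dB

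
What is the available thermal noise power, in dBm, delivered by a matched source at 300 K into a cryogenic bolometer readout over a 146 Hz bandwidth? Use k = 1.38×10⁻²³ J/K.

P_n = kTB = 1.38×10⁻²³ × 300 × 1.46×10² = 6.04×10⁻¹⁹ W
In dBm: 10 log₁₀(6.04×10⁻¹⁹ / 10⁻³) = −152.2 dBm

−152.2 dBm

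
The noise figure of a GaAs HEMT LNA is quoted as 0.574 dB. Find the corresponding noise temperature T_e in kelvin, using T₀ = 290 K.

41.0 K

F = 10^(0.574/10) = 1.1413
T_e = (F − 1)·T₀ = (1.1413 − 1) × 290 = 41.0 K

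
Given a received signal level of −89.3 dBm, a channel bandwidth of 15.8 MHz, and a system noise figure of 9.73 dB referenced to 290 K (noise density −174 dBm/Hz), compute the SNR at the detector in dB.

3.0 dB

Noise floor: N = −174 + 10 log₁₀(B) + NF
10 log₁₀(1.58×10⁷) = 71.99 dB
N = −174 + 71.99 + 9.73 = −92.28 dBm
SNR = P_sig − N = −89.3 − (−92.28) = 2.98 dB → 3.0 dB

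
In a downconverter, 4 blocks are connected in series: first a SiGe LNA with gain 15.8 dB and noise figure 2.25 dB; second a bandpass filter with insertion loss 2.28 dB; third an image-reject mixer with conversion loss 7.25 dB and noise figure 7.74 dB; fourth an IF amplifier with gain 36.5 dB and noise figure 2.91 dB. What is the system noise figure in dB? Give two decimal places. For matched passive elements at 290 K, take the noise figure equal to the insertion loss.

3.31 dB

Convert to linear (a loss of L dB is a gain of −L dB): F_i = 10^(NF_i/10), G_i = 10^(G_i,dB/10)
  Stage 1: F_1 = 10^(2.25/10) = 1.679, G_1 = 10^(15.8/10) = 38.02
  Stage 2: F_2 = 10^(2.28/10) = 1.690, G_2 = 10^(−2.28/10) = 0.5916
  Stage 3: F_3 = 10^(7.74/10) = 5.943, G_3 = 10^(−7.25/10) = 0.1884
  Stage 4: F_4 = 10^(2.91/10) = 1.954, G_4 = 10^(36.5/10) = 4467
Friis cascade:
  F = 1.679 + (1.690 − 1)/38.02 + (5.943 − 1)/22.49 + (1.954 − 1)/4.236 = 2.142
NF = 10 log₁₀(2.142) = 3.31 dB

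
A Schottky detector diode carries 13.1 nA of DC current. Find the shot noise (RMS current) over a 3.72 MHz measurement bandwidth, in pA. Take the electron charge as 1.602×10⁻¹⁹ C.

I_n = √(2qI·B)
2qI·B = 2 × 1.602×10⁻¹⁹ × 1.31×10⁻⁸ × 3.72×10⁶ = 1.56×10⁻²⁰ A²
I_n = √(1.56×10⁻²⁰) = 1.25×10⁻¹⁰ A = 125 pA

125 pA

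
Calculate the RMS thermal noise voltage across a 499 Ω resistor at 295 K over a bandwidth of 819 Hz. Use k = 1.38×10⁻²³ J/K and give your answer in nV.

81.6 nV

V_n = √(4kTRB)
4kTRB = 4 × 1.38×10⁻²³ × 295 × 4.99×10² × 8.19×10² = 6.65×10⁻¹⁵ V²
V_n = √(6.65×10⁻¹⁵) = 8.16×10⁻⁸ V = 81.6 nV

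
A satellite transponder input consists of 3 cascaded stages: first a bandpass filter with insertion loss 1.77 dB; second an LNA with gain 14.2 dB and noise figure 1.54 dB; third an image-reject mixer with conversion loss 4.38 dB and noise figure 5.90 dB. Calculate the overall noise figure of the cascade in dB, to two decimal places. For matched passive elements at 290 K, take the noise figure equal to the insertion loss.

Convert to linear (a loss of L dB is a gain of −L dB): F_i = 10^(NF_i/10), G_i = 10^(G_i,dB/10)
  Stage 1: F_1 = 10^(1.77/10) = 1.503, G_1 = 10^(−1.77/10) = 0.6653
  Stage 2: F_2 = 10^(1.54/10) = 1.426, G_2 = 10^(14.2/10) = 26.30
  Stage 3: F_3 = 10^(5.90/10) = 3.890, G_3 = 10^(−4.38/10) = 0.3648
Friis cascade:
  F = 1.503 + (1.426 − 1)/0.6653 + (3.890 − 1)/17.50 = 2.308
NF = 10 log₁₀(2.308) = 3.63 dB

3.63 dB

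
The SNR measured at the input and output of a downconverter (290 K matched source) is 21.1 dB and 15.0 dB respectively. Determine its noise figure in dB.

6.1 dB

NF (dB) = SNR_in(dB) − SNR_out(dB) when the source is at T₀
NF = 21.1 − 15.0 = 6.1 dB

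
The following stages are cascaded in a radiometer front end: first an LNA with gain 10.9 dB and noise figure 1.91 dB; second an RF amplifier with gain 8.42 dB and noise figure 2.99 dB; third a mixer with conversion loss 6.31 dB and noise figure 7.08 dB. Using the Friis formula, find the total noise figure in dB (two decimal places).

Convert to linear (a loss of L dB is a gain of −L dB): F_i = 10^(NF_i/10), G_i = 10^(G_i,dB/10)
  Stage 1: F_1 = 10^(1.91/10) = 1.552, G_1 = 10^(10.9/10) = 12.30
  Stage 2: F_2 = 10^(2.99/10) = 1.991, G_2 = 10^(8.42/10) = 6.950
  Stage 3: F_3 = 10^(7.08/10) = 5.105, G_3 = 10^(−6.31/10) = 0.2339
Friis cascade:
  F = 1.552 + (1.991 − 1)/12.30 + (5.105 − 1)/85.51 = 1.681
NF = 10 log₁₀(1.681) = 2.26 dB

2.26 dB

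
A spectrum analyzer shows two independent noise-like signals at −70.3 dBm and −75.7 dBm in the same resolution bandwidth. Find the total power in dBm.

−69.2 dBm

Convert to linear, add, convert back:
P₁ = 9.33×10⁻¹¹ W, P₂ = 2.69×10⁻¹¹ W
P_tot = 1.20×10⁻¹⁰ W → 10 log₁₀(P_tot / 10⁻³) = −69.2 dBm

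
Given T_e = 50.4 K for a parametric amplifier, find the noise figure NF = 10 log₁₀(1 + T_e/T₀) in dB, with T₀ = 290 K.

0.696 dB

F = 1 + T_e/T₀ = 1 + 50.4/290 = 1.17379
NF = 10 log₁₀(1.17379) = 0.696 dB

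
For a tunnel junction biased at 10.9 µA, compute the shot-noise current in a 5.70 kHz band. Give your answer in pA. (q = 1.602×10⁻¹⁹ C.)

I_n = √(2qI·B)
2qI·B = 2 × 1.602×10⁻¹⁹ × 1.09×10⁻⁵ × 5.70×10³ = 1.99×10⁻²⁰ A²
I_n = √(1.99×10⁻²⁰) = 1.41×10⁻¹⁰ A = 141 pA

141 pA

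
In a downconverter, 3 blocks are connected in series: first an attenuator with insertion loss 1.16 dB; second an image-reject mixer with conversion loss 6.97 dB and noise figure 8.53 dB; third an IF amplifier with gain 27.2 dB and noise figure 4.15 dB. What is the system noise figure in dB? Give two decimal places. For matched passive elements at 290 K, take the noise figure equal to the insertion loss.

12.95 dB

Convert to linear (a loss of L dB is a gain of −L dB): F_i = 10^(NF_i/10), G_i = 10^(G_i,dB/10)
  Stage 1: F_1 = 10^(1.16/10) = 1.306, G_1 = 10^(−1.16/10) = 0.7656
  Stage 2: F_2 = 10^(8.53/10) = 7.129, G_2 = 10^(−6.97/10) = 0.2009
  Stage 3: F_3 = 10^(4.15/10) = 2.600, G_3 = 10^(27.2/10) = 524.8
Friis cascade:
  F = 1.306 + (7.129 − 1)/0.7656 + (2.600 − 1)/0.1538 = 19.71
NF = 10 log₁₀(19.71) = 12.95 dB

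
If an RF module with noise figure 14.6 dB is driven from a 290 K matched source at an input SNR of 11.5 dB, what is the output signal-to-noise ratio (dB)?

By definition F = SNR_in/SNR_out, so in dB: SNR_out = SNR_in − NF
SNR_out = 11.5 − 14.6 = −3.1 dB

−3.1 dB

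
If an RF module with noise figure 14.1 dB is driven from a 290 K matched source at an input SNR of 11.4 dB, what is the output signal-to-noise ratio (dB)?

−2.7 dB

By definition F = SNR_in/SNR_out, so in dB: SNR_out = SNR_in − NF
SNR_out = 11.4 − 14.1 = −2.7 dB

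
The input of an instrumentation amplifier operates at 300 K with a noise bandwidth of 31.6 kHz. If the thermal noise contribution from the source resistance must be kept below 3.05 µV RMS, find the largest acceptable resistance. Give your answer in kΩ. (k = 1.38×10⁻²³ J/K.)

Johnson–Nyquist: V_n = √(4kTRB) ⇒ R = V_n² / (4kTB)
4kTB = 4 × 1.38×10⁻²³ × 300 × 3.16×10⁴ = 5.23×10⁻¹⁶
R = (3.05×10⁻⁶)² / 5.23×10⁻¹⁶ = 1.78×10⁴ Ω = 17.8 kΩ

17.8 kΩ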